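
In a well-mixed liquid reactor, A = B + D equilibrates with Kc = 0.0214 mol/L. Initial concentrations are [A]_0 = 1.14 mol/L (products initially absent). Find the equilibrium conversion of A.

Let X = conversion of A; extent ξ = 1.14·X mol/L.
Concentrations: [A] = 1.14 − 1.14X; [B] = 1.14X; [D] = 1.14X.
Kc = [B] [D] / ([A]).
Equating to 0.0214 mol/L: the physical root is X = 0.128.

X = 0.128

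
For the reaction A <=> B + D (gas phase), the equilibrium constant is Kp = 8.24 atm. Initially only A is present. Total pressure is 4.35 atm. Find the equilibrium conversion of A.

Take 1 mol A as basis and let X be its fractional conversion, so ξ = X.
Moles: n_A = 1 − X; n_B = X; n_D = X.
n_T = Σnᵢ = 1 + X.
With p_i = (n_i/n_T)P, Kp = p_B p_D / (p_A).
Setting this equal to 8.24 atm and taking the physical root (0 < X < 1) gives X = 0.809.

X = 0.809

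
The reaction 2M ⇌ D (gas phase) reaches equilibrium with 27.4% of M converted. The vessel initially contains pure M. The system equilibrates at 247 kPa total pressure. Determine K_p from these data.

K_p = 0.000908 kPa^-1

Take 1 mol M as basis and let X be its fractional conversion, so ξ = 0.5X.
At extent ξ: n_M = 1 − X; n_D = 0.5X.
n_T = Σnᵢ = 1 − 0.5X.
At X = 0.274: n_M = 0.726, n_D = 0.137, n_T = 0.863.
p_i = (n_i/n_T)·P. K_p = p_D / (p_M^2) = 0.000908 kPa^-1.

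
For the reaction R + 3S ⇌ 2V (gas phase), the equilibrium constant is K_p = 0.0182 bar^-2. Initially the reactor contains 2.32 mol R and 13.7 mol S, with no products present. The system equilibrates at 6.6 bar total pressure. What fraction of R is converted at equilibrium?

Basis: 2.32 mol R initially; let X = conversion of R. Extent ξ = 2.32X.
At extent ξ: n_R = 2.32 − 2.32X; n_S = 13.7 − 6.96X; n_V = 4.64X.
Summing: n_T = 16 − 4.64X.
y_i = n_i/n_T, p_i = y_i·P. K_p = p_V^2 / (p_R p_S^3).
This yields a degree-4 equation in X; solving on (0,1), X = 0.496.

X = 0.496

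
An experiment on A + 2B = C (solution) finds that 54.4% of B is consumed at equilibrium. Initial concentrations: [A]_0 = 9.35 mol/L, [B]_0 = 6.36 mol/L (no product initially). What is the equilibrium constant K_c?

Let X = conversion of B.
Concentrations: [A] = 9.35 − 3.18X; [B] = 6.36 − 6.36X; [C] = 3.18X.
At X = 0.544: [A] = 7.62, [B] = 2.9, [C] = 1.73.
K_c = [C] / ([A] [B]^2) = 0.027 (mol/L)^-2.

K_c = 0.027 (mol/L)^-2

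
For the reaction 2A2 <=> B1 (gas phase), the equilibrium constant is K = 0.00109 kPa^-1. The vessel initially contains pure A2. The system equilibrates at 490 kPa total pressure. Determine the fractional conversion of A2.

X = 0.435

Basis: 1 mol A2 initially; let X = conversion of A2. Extent ξ = 0.5X.
Species balance: n_A2 = 1 − X; n_B1 = 0.5X.
Summing: n_T = 1 − 0.5X.
With p_i = (n_i/n_T)P, K = p_B1 / (p_A2^2).
Equating to 0.00109 kPa^-1 and solving on 0 < X < 1: X = 0.435.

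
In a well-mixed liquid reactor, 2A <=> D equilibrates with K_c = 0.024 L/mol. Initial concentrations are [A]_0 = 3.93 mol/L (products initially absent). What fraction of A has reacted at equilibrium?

X = 0.140

Let X = conversion of A; extent ξ = 3.93X/2 mol/L.
Concentrations: [A] = 3.93 − 3.93X; [D] = 1.97X.
K_c = [D] / ([A]^2).
Equating to 0.024 L/mol: the physical root is X = 0.140.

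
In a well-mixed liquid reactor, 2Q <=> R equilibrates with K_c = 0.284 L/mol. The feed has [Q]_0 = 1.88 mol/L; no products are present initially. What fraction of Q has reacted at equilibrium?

X = 0.393

Let X = conversion of Q; extent ξ = 1.88X/2 mol/L.
Concentrations: [Q] = 1.88 − 1.88X; [R] = 0.94X.
K_c = [R] / ([Q]^2).
This equals 0.284 at X = 0.393 (the root in 0 < X < 1).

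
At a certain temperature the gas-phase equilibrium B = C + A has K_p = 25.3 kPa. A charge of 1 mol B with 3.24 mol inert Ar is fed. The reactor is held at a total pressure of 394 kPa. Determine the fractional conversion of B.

Take 1 mol B as basis and let X be its fractional conversion, so ξ = X.
Moles: n_B = 1 − X; n_C = X; n_A = X; n_I = 3.24 (inert).
n_T = Σnᵢ = 4.24 + X.
Mole fractions y_i = n_i/n_T; K_p = p_C p_A / (p_B) with p_i = y_i·P.
Substituting and setting equal to 25.3 kPa gives a polynomial in X; the root in (0,1) is X = 0.417.

X = 0.417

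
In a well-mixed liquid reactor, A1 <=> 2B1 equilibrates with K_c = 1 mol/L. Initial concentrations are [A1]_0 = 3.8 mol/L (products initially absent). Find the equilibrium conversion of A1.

Let X = conversion of A1; extent ξ = 3.8·X mol/L.
Concentrations: [A1] = 3.8 − 3.8X; [B1] = 7.6X.
K_c = [B1]^2 / ([A1]).
This equals 1 at X = 0.226 (the root in 0 < X < 1).

X = 0.226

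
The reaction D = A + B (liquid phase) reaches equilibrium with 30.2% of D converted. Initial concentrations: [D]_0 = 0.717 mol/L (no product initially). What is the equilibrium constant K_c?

K_c = 0.0937 mol/L

Let X = conversion of D.
Concentrations: [D] = 0.717 − 0.717X; [A] = 0.717X; [B] = 0.717X.
At X = 0.302: [D] = 0.5, [A] = 0.217, [B] = 0.217.
K_c = [A] [B] / ([D]) = 0.0937 mol/L.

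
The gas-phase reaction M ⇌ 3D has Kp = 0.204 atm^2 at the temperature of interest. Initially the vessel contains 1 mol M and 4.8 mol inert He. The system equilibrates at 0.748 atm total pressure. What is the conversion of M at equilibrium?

Take 1 mol M as basis and let X be its fractional conversion, so ξ = X.
Mole table: n_M = 1 − X; n_D = 3X; n_I = 4.8 (inert).
Total moles n_T = 5.8 + 2X.
y_i = n_i/n_T, p_i = y_i·P. Kp = p_D^3 / (p_M).
Equating to 0.204 atm^2 and solving on 0 < X < 1: X = 0.629.

X = 0.629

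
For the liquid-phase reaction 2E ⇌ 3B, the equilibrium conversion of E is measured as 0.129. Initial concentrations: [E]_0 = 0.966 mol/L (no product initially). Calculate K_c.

K_c = 0.00923 mol/L

Let X = conversion of E.
Concentrations: [E] = 0.966 − 0.966X; [B] = 1.45X.
At X = 0.129: [E] = 0.841, [B] = 0.187.
K_c = [B]^3 / ([E]^2) = 0.00923 mol/L.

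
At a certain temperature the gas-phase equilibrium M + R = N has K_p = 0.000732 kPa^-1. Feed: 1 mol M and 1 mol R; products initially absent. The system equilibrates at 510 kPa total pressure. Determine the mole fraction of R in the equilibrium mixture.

y_R = 0.460

Basis: 1 mol M initially; let X = conversion of M. Extent ξ = X.
At extent ξ: n_M = 1 − X; n_R = 1 − X; n_N = X.
Summing: n_T = 2 − X.
Mole fractions y_i = n_i/n_T; K_p = p_N / (p_M p_R) with p_i = y_i·P.
Setting this equal to 0.000732 kPa^-1 and taking the physical root (0 < X < 1) gives X = 0.147.
Then n_R = 0.853, n_T = 1.85, so y_R = 0.460.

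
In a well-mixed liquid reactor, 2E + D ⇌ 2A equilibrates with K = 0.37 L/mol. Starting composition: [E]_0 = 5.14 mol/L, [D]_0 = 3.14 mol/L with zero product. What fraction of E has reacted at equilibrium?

Let X = conversion of E; extent ξ = 5.14X/2 mol/L.
Concentrations: [E] = 5.14 − 5.14X; [D] = 3.14 − 2.57X; [A] = 5.14X.
K = [A]^2 / ([E]^2 [D]).
This equals 0.37 at X = 0.460 (the root in 0 < X < 1).

X = 0.460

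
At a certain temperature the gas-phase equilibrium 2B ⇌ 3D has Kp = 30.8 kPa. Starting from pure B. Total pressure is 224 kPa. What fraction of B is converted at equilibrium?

Basis: 1 mol B initially; let X = conversion of B. Extent ξ = 0.5X.
Species balance: n_B = 1 − X; n_D = 1.5X.
Summing: n_T = 1 + 0.5X.
With p_i = (n_i/n_T)P, Kp = p_D^3 / (p_B^2).
Equating to 30.8 kPa and solving on 0 < X < 1: X = 0.287.

X = 0.287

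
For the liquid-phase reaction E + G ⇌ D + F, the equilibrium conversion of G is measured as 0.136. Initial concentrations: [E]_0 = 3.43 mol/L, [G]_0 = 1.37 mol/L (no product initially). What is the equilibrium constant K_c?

Let X = conversion of G.
Concentrations: [E] = 3.43 − 1.37X; [G] = 1.37 − 1.37X; [D] = 1.37X; [F] = 1.37X.
At X = 0.136: [E] = 3.24, [G] = 1.18, [D] = 0.186, [F] = 0.186.
K_c = [D] [F] / ([E] [G]) = 0.00904.

K_c = 0.00904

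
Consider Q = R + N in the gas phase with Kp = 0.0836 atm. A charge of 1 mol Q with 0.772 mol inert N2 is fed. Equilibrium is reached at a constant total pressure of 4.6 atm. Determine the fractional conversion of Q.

Take 1 mol Q as basis and let X be its fractional conversion, so ξ = X.
Moles: n_Q = 1 − X; n_R = X; n_N = X; n_I = 0.772 (inert).
Summing: n_T = 1.77 + X.
y_i = n_i/n_T, p_i = y_i·P. Kp = p_R p_N / (p_Q).
Substituting and setting equal to 0.0836 atm gives a polynomial in X; the root in (0,1) is X = 0.171.

X = 0.171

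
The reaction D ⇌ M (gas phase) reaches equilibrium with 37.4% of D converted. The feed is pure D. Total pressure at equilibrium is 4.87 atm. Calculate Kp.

Let X = conversion of D (basis 1 mol D); extent of reaction ξ = X.
Moles: n_D = 1 − X; n_M = X.
Total moles n_T = 1 (Δν = 0, constant).
At X = 0.374: n_D = 0.626, n_M = 0.374, n_T = 1.
p_i = (n_i/n_T)·P. Kp = p_M / (p_D) = 0.597.

Kp = 0.597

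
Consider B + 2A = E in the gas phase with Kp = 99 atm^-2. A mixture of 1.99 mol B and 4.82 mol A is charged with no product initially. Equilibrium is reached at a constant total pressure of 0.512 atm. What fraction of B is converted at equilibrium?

Let X = conversion of B (basis 1.99 mol B); extent of reaction ξ = 1.99X.
Mole table: n_B = 1.99 − 1.99X; n_A = 4.82 − 3.98X; n_E = 1.99X.
Summing: n_T = 6.81 − 3.98X.
Mole fractions y_i = n_i/n_T; Kp = p_E / (p_B p_A^2) with p_i = y_i·P.
Setting this equal to 99 atm^-2 and taking the physical root (0 < X < 1) gives X = 0.829.

X = 0.829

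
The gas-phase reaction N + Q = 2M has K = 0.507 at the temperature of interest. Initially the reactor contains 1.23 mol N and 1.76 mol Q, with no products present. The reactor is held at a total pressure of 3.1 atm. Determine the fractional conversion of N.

Let X = conversion of N (basis 1.23 mol N); extent of reaction ξ = 1.23X.
Moles: n_N = 1.23 − 1.23X; n_Q = 1.76 − 1.23X; n_M = 2.46X.
n_T stays at 2.99 (no change in mole number).
With p_i = (n_i/n_T)P, K = p_M^2 / (p_N p_Q).
Setting this equal to 0.507 and taking the physical root (0 < X < 1) gives X = 0.312.

X = 0.312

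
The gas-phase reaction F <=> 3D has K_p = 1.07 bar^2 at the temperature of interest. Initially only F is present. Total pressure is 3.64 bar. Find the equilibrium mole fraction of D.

y_D = 0.370

Let X = conversion of F (basis 1 mol F); extent of reaction ξ = X.
Species balance: n_F = 1 − X; n_D = 3X.
Total moles n_T = 1 + 2X.
y_i = n_i/n_T, p_i = y_i·P. K_p = p_D^3 / (p_F).
Setting this equal to 1.07 bar^2 and taking the physical root (0 < X < 1) gives X = 0.164.
Then n_D = 0.492, n_T = 1.33, so y_D = 0.370.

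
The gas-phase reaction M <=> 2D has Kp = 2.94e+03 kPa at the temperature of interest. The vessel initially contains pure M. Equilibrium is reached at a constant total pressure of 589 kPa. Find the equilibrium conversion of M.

X = 0.745

Take 1 mol M as basis and let X be its fractional conversion, so ξ = X.
At extent ξ: n_M = 1 − X; n_D = 2X.
Summing: n_T = 1 + X.
Mole fractions y_i = n_i/n_T; Kp = p_D^2 / (p_M) with p_i = y_i·P.
Setting this equal to 2.94e+03 kPa and taking the physical root (0 < X < 1) gives X = 0.745.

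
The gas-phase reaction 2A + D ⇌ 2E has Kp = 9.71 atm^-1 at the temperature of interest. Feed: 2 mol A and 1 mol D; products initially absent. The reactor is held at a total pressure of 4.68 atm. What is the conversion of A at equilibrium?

Let X = conversion of A (basis 2 mol A); extent of reaction ξ = X.
At extent ξ: n_A = 2 − 2X; n_D = 1 − X; n_E = 2X.
Total moles n_T = 3 − X.
Mole fractions y_i = n_i/n_T; Kp = p_E^2 / (p_A^2 p_D) with p_i = y_i·P.
Equating to 9.71 atm^-1 and solving on 0 < X < 1: X = 0.707.

X = 0.707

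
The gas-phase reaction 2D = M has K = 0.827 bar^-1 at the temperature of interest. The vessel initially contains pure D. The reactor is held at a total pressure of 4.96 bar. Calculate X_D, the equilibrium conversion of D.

Take 1 mol D as basis and let X be its fractional conversion, so ξ = 0.5X.
Mole table: n_D = 1 − X; n_M = 0.5X.
Total moles n_T = 1 − 0.5X.
Mole fractions y_i = n_i/n_T; K = p_M / (p_D^2) with p_i = y_i·P.
Setting this equal to 0.827 bar^-1 and taking the physical root (0 < X < 1) gives X = 0.760.

X = 0.760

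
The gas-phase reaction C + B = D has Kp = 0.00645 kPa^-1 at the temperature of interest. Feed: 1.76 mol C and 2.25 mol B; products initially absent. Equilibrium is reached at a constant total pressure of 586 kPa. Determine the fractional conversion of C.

X = 0.604

Let X = conversion of C (basis 1.76 mol C); extent of reaction ξ = 1.76X.
At extent ξ: n_C = 1.76 − 1.76X; n_B = 2.25 − 1.76X; n_D = 1.76X.
Total moles n_T = 4.01 − 1.76X.
With p_i = (n_i/n_T)P, Kp = p_D / (p_C p_B).
Setting this equal to 0.00645 kPa^-1 and taking the physical root (0 < X < 1) gives X = 0.604.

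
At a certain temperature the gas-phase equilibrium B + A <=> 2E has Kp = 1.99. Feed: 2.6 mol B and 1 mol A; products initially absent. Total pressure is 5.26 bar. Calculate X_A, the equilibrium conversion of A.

Let X = conversion of A (basis 1 mol A); extent of reaction ξ = X.
Species balance: n_B = 2.6 − X; n_A = 1 − X; n_E = 2X.
n_T stays at 3.6 (no change in mole number).
y_i = n_i/n_T, p_i = y_i·P. Kp = p_E^2 / (p_B p_A).
Substituting and setting equal to 1.99 gives a polynomial in X; the root in (0,1) is X = 0.616.

X = 0.616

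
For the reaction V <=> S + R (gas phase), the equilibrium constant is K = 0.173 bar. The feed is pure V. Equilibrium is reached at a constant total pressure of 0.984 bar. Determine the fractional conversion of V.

X = 0.387

Basis: 1 mol V initially; let X = conversion of V. Extent ξ = X.
At extent ξ: n_V = 1 − X; n_S = X; n_R = X.
n_T = Σnᵢ = 1 + X.
Mole fractions y_i = n_i/n_T; K = p_S p_R / (p_V) with p_i = y_i·P.
Setting this equal to 0.173 bar and taking the physical root (0 < X < 1) gives X = 0.387.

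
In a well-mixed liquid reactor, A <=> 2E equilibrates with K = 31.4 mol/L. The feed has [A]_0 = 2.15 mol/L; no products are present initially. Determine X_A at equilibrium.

X = 0.817

Let X = conversion of A; extent ξ = 2.15·X mol/L.
Concentrations: [A] = 2.15 − 2.15X; [E] = 4.3X.
K = [E]^2 / ([A]).
This equals 31.4 at X = 0.817 (the root in 0 < X < 1).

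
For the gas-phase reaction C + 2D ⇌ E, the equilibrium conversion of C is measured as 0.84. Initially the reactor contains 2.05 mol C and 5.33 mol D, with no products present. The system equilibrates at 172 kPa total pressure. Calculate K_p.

K_p = 0.000773 kPa^-2

Basis: 2.05 mol C initially; let X = conversion of C. Extent ξ = 2.05X.
Mole table: n_C = 2.05 − 2.05X; n_D = 5.33 − 4.1X; n_E = 2.05X.
Total moles n_T = 7.38 − 4.1X.
At X = 0.84: n_C = 0.328, n_D = 1.89, n_E = 1.72, n_T = 3.94.
p_i = (n_i/n_T)·P. K_p = p_E / (p_C p_D^2) = 0.000773 kPa^-2.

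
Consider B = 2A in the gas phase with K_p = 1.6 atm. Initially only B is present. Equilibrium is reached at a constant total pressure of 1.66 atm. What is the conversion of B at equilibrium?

Let X = conversion of B (basis 1 mol B); extent of reaction ξ = X.
Species balance: n_B = 1 − X; n_A = 2X.
n_T = Σnᵢ = 1 + X.
With p_i = (n_i/n_T)P, K_p = p_A^2 / (p_B).
Substituting and setting equal to 1.6 atm gives a polynomial in X; the root in (0,1) is X = 0.441.

X = 0.441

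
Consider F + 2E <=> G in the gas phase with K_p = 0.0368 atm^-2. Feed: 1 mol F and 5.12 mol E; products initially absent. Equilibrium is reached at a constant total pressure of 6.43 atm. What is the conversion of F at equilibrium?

X = 0.496

Take 1 mol F as basis and let X be its fractional conversion, so ξ = X.
Mole table: n_F = 1 − X; n_E = 5.12 − 2X; n_G = X.
Total moles n_T = 6.12 − 2X.
With p_i = (n_i/n_T)P, K_p = p_G / (p_F p_E^2).
Setting this equal to 0.0368 atm^-2 and taking the physical root (0 < X < 1) gives X = 0.496.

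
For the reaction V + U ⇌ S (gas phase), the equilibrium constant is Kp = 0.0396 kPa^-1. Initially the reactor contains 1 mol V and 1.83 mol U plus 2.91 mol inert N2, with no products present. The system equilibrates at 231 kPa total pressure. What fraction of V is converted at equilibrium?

Basis: 1 mol V initially; let X = conversion of V. Extent ξ = X.
Moles: n_V = 1 − X; n_U = 1.83 − X; n_S = X; n_I = 2.91 (inert).
Total moles n_T = 5.74 − X.
With p_i = (n_i/n_T)P, Kp = p_S / (p_V p_U).
Setting this equal to 0.0396 kPa^-1 and taking the physical root (0 < X < 1) gives X = 0.676.

X = 0.676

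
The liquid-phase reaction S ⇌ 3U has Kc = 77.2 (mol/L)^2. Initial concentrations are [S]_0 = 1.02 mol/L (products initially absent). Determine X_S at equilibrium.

X = 0.808

Let X = conversion of S; extent ξ = 1.02·X mol/L.
Concentrations: [S] = 1.02 − 1.02X; [U] = 3.06X.
Kc = [U]^3 / ([S]).
Solving Kc = 77.2 for X ∈ (0,1): X = 0.808.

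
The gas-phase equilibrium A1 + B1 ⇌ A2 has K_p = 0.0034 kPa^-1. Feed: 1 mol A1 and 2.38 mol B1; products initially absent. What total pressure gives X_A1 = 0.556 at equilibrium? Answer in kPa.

Basis: 1 mol A1 initially; let X = conversion of A1. Extent ξ = X.
Moles: n_A1 = 1 − X; n_B1 = 2.38 − X; n_A2 = X.
n_T = Σnᵢ = 3.38 − X.
K_p = p_A2 / (p_A1 p_B1) with p_i = (n_i/n_T)·P.
At X = 0.556: the mole-fraction product g(X) = Π y_i^ν_i = 1.939. Since K_p = g(X)·P^{-1}, P = (g/K_p)^(1/1) = (1.939/0.0034)^(1/1) = 570 kPa.

P = 570 kPa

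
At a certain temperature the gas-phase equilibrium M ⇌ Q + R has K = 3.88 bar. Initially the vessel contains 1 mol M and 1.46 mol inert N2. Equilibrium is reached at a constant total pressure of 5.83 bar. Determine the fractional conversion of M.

Basis: 1 mol M initially; let X = conversion of M. Extent ξ = X.
Mole table: n_M = 1 − X; n_Q = X; n_R = X; n_I = 1.46 (inert).
n_T = Σnᵢ = 2.46 + X.
Mole fractions y_i = n_i/n_T; K = p_Q p_R / (p_M) with p_i = y_i·P.
This yields a degree-2 equation in X; solving on (0,1), X = 0.742.

X = 0.742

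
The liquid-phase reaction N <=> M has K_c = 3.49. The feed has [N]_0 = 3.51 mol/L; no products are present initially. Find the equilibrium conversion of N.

X = 0.777

Let X = conversion of N; extent ξ = 3.51·X mol/L.
Concentrations: [N] = 3.51 − 3.51X; [M] = 3.51X.
K_c = [M] / ([N]).
This equals 3.49 at X = 0.777 (the root in 0 < X < 1).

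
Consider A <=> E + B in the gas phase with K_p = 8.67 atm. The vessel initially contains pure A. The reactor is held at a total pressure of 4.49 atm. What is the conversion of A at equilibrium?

X = 0.812

Basis: 1 mol A initially; let X = conversion of A. Extent ξ = X.
At extent ξ: n_A = 1 − X; n_E = X; n_B = X.
Summing: n_T = 1 + X.
Mole fractions y_i = n_i/n_T; K_p = p_E p_B / (p_A) with p_i = y_i·P.
This yields a degree-2 equation in X; solving on (0,1), X = 0.812.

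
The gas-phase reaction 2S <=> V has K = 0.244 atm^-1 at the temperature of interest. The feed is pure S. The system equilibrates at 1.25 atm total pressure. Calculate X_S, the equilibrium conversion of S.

X = 0.329

Take 1 mol S as basis and let X be its fractional conversion, so ξ = 0.5X.
Moles: n_S = 1 − X; n_V = 0.5X.
Total moles n_T = 1 − 0.5X.
With p_i = (n_i/n_T)P, K = p_V / (p_S^2).
Setting this equal to 0.244 atm^-1 and taking the physical root (0 < X < 1) gives X = 0.329.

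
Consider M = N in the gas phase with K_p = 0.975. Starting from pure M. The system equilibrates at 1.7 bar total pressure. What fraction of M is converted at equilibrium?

Take 1 mol M as basis and let X be its fractional conversion, so ξ = X.
Moles: n_M = 1 − X; n_N = X.
n_T stays at 1 (no change in mole number).
Mole fractions y_i = n_i/n_T; K_p = p_N / (p_M) with p_i = y_i·P.
This yields a degree-1 equation in X; solving on (0,1), X = 0.494.

X = 0.494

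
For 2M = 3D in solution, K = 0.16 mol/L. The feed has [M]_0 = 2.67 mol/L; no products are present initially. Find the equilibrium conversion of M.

Let X = conversion of M; extent ξ = 2.67X/2 mol/L.
Concentrations: [M] = 2.67 − 2.67X; [D] = 4X.
K = [D]^3 / ([M]^2).
Solving K = 0.16 for X ∈ (0,1): X = 0.221.

X = 0.221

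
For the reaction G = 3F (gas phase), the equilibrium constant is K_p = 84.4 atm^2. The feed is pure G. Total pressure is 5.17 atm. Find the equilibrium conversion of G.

Let X = conversion of G (basis 1 mol G); extent of reaction ξ = X.
Species balance: n_G = 1 − X; n_F = 3X.
n_T = Σnᵢ = 1 + 2X.
With p_i = (n_i/n_T)P, K_p = p_F^3 / (p_G).
Substituting and setting equal to 84.4 atm^2 gives a polynomial in X; the root in (0,1) is X = 0.608.

X = 0.608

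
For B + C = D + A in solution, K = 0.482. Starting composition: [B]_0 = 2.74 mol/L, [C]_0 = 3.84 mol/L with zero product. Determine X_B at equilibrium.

Let X = conversion of B; extent ξ = 2.74·X mol/L.
Concentrations: [B] = 2.74 − 2.74X; [C] = 3.84 − 2.74X; [D] = 2.74X; [A] = 2.74X.
K = [D] [A] / ([B] [C]).
This equals 0.482 at X = 0.480 (the root in 0 < X < 1).

X = 0.480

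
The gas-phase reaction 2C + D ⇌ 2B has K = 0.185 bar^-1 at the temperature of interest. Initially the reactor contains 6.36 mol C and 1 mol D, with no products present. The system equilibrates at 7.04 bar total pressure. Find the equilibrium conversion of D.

Take 1 mol D as basis and let X be its fractional conversion, so ξ = X.
Mole table: n_C = 6.36 − 2X; n_D = 1 − X; n_B = 2X.
Summing: n_T = 7.36 − X.
y_i = n_i/n_T, p_i = y_i·P. K = p_B^2 / (p_C^2 p_D).
Substituting and setting equal to 0.185 bar^-1 gives a polynomial in X; the root in (0,1) is X = 0.654.

X = 0.654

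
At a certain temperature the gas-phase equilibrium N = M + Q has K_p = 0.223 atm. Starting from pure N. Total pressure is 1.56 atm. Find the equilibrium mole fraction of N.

y_N = 0.477

Basis: 1 mol N initially; let X = conversion of N. Extent ξ = X.
Moles: n_N = 1 − X; n_M = X; n_Q = X.
Total moles n_T = 1 + X.
With p_i = (n_i/n_T)P, K_p = p_M p_Q / (p_N).
Setting this equal to 0.223 atm and taking the physical root (0 < X < 1) gives X = 0.354.
Then n_N = 0.646, n_T = 1.35, so y_N = 0.477.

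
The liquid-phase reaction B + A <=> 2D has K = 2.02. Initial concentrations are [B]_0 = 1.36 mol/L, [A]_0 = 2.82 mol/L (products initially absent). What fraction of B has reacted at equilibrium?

X = 0.571

Let X = conversion of B; extent ξ = 1.36·X mol/L.
Concentrations: [B] = 1.36 − 1.36X; [A] = 2.82 − 1.36X; [D] = 2.72X.
K = [D]^2 / ([B] [A]).
Solving K = 2.02 for X ∈ (0,1): X = 0.571.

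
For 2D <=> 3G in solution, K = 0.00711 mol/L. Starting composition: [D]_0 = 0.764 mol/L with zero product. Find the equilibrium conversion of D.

Let X = conversion of D; extent ξ = 0.764X/2 mol/L.
Concentrations: [D] = 0.764 − 0.764X; [G] = 1.15X.
K = [G]^3 / ([D]^2).
This equals 0.00711 at X = 0.128 (the root in 0 < X < 1).

X = 0.128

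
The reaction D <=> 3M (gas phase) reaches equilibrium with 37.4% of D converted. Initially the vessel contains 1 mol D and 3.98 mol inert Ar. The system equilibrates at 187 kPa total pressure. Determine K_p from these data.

Let X = conversion of D (basis 1 mol D); extent of reaction ξ = X.
Mole table: n_D = 1 − X; n_M = 3X; n_I = 3.98 (inert).
Summing: n_T = 4.98 + 2X.
At X = 0.374: n_D = 0.626, n_M = 1.12, n_T = 5.73.
p_i = (n_i/n_T)·P. K_p = p_M^3 / (p_D) = 2.4e+03 kPa^2.

K_p = 2.4e+03 kPa^2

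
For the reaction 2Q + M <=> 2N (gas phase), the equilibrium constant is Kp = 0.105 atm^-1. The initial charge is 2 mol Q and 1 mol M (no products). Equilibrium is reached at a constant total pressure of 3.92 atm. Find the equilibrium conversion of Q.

X = 0.251

Take 2 mol Q as basis and let X be its fractional conversion, so ξ = X.
At extent ξ: n_Q = 2 − 2X; n_M = 1 − X; n_N = 2X.
n_T = Σnᵢ = 3 − X.
With p_i = (n_i/n_T)P, Kp = p_N^2 / (p_Q^2 p_M).
Equating to 0.105 atm^-1 and solving on 0 < X < 1: X = 0.251.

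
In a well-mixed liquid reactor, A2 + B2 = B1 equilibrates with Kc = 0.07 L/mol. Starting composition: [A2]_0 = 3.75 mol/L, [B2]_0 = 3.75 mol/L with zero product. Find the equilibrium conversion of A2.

Let X = conversion of A2; extent ξ = 3.75·X mol/L.
Concentrations: [A2] = 3.75 − 3.75X; [B2] = 3.75 − 3.75X; [B1] = 3.75X.
Kc = [B1] / ([A2] [B2]).
Solving Kc = 0.07 for X ∈ (0,1): X = 0.178.

X = 0.178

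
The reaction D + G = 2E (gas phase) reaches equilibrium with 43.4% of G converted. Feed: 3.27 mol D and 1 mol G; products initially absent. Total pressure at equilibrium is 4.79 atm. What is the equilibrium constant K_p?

K_p = 0.469

Let X = conversion of G (basis 1 mol G); extent of reaction ξ = X.
Species balance: n_D = 3.27 − X; n_G = 1 − X; n_E = 2X.
Since Δν = 0, n_T = 4.27 throughout.
At X = 0.434: n_D = 2.84, n_G = 0.566, n_E = 0.868, n_T = 4.27.
p_i = (n_i/n_T)·P. K_p = p_E^2 / (p_D p_G) = 0.469.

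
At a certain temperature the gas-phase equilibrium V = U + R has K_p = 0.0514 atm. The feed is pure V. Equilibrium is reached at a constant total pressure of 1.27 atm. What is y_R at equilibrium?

y_R = 0.165

Let X = conversion of V (basis 1 mol V); extent of reaction ξ = X.
Moles: n_V = 1 − X; n_U = X; n_R = X.
Summing: n_T = 1 + X.
With p_i = (n_i/n_T)P, K_p = p_U p_R / (p_V).
Substituting and setting equal to 0.0514 atm gives a polynomial in X; the root in (0,1) is X = 0.197.
Then n_R = 0.197, n_T = 1.2, so y_R = 0.165.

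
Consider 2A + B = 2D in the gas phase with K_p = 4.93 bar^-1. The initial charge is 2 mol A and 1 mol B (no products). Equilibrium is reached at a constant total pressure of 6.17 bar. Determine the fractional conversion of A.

Take 2 mol A as basis and let X be its fractional conversion, so ξ = X.
Mole table: n_A = 2 − 2X; n_B = 1 − X; n_D = 2X.
n_T = Σnᵢ = 3 − X.
With p_i = (n_i/n_T)P, K_p = p_D^2 / (p_A^2 p_B).
Setting this equal to 4.93 bar^-1 and taking the physical root (0 < X < 1) gives X = 0.674.

X = 0.674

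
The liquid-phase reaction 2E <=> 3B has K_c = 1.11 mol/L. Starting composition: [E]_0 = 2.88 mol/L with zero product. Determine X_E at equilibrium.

X = 0.360

Let X = conversion of E; extent ξ = 2.88X/2 mol/L.
Concentrations: [E] = 2.88 − 2.88X; [B] = 4.32X.
K_c = [B]^3 / ([E]^2).
Solving K_c = 1.11 for X ∈ (0,1): X = 0.360.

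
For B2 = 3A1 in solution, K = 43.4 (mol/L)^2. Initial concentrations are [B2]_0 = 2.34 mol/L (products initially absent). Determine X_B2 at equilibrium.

X = 0.520

Let X = conversion of B2; extent ξ = 2.34·X mol/L.
Concentrations: [B2] = 2.34 − 2.34X; [A1] = 7.02X.
K = [A1]^3 / ([B2]).
Equating to 43.4 (mol/L)^2: the physical root is X = 0.520.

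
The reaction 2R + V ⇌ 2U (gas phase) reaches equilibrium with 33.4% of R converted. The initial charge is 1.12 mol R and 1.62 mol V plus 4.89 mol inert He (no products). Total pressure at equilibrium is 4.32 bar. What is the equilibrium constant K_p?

Basis: 1.12 mol R initially; let X = conversion of R. Extent ξ = 0.56X.
Mole table: n_R = 1.12 − 1.12X; n_V = 1.62 − 0.56X; n_U = 1.12X; n_I = 4.89 (inert).
n_T = Σnᵢ = 7.63 − 0.56X.
At X = 0.334: n_R = 0.746, n_V = 1.43, n_U = 0.374, n_T = 7.44.
p_i = (n_i/n_T)·P. K_p = p_U^2 / (p_R^2 p_V) = 0.302 bar^-1.

K_p = 0.302 bar^-1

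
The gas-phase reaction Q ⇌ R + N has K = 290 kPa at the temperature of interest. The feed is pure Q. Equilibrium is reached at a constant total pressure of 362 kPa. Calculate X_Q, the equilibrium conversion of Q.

X = 0.667

Take 1 mol Q as basis and let X be its fractional conversion, so ξ = X.
Moles: n_Q = 1 − X; n_R = X; n_N = X.
Summing: n_T = 1 + X.
Mole fractions y_i = n_i/n_T; K = p_R p_N / (p_Q) with p_i = y_i·P.
This yields a degree-2 equation in X; solving on (0,1), X = 0.667.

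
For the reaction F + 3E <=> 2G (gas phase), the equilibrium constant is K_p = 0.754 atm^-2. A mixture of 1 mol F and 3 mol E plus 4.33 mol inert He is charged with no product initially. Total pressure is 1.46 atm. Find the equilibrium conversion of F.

X = 0.241

Basis: 1 mol F initially; let X = conversion of F. Extent ξ = X.
At extent ξ: n_F = 1 − X; n_E = 3 − 3X; n_G = 2X; n_I = 4.33 (inert).
n_T = Σnᵢ = 8.33 − 2X.
Mole fractions y_i = n_i/n_T; K_p = p_G^2 / (p_F p_E^3) with p_i = y_i·P.
Equating to 0.754 atm^-2 and solving on 0 < X < 1: X = 0.241.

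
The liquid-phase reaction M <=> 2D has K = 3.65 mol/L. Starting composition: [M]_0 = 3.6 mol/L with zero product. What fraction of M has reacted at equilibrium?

X = 0.392

Let X = conversion of M; extent ξ = 3.6·X mol/L.
Concentrations: [M] = 3.6 − 3.6X; [D] = 7.2X.
K = [D]^2 / ([M]).
Solving K = 3.65 for X ∈ (0,1): X = 0.392.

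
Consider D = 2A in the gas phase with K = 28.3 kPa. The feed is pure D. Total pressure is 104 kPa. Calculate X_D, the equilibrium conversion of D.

X = 0.252

Let X = conversion of D (basis 1 mol D); extent of reaction ξ = X.
Mole table: n_D = 1 − X; n_A = 2X.
Total moles n_T = 1 + X.
Mole fractions y_i = n_i/n_T; K = p_A^2 / (p_D) with p_i = y_i·P.
Equating to 28.3 kPa and solving on 0 < X < 1: X = 0.252.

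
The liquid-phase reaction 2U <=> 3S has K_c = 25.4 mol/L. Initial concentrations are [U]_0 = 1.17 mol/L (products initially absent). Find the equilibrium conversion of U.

Let X = conversion of U; extent ξ = 1.17X/2 mol/L.
Concentrations: [U] = 1.17 − 1.17X; [S] = 1.75X.
K_c = [S]^3 / ([U]^2).
Solving K_c = 25.4 for X ∈ (0,1): X = 0.746.

X = 0.746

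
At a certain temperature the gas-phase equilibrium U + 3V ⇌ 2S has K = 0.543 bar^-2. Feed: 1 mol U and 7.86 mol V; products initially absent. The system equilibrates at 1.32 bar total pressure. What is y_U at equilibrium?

Let X = conversion of U (basis 1 mol U); extent of reaction ξ = X.
Moles: n_U = 1 − X; n_V = 7.86 − 3X; n_S = 2X.
Summing: n_T = 8.86 − 2X.
y_i = n_i/n_T, p_i = y_i·P. K = p_S^2 / (p_U p_V^3).
This yields a degree-4 equation in X; solving on (0,1), X = 0.600.
Then n_U = 0.4, n_T = 7.66, so y_U = 0.052.

y_U = 0.052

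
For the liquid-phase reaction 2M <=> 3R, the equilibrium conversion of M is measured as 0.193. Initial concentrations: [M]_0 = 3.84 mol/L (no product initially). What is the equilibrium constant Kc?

Kc = 0.143 mol/L

Let X = conversion of M.
Concentrations: [M] = 3.84 − 3.84X; [R] = 5.76X.
At X = 0.193: [M] = 3.1, [R] = 1.11.
Kc = [R]^3 / ([M]^2) = 0.143 mol/L.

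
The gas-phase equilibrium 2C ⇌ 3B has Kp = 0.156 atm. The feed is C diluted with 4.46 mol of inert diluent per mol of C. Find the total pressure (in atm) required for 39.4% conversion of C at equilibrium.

Basis: 1 mol C initially; let X = conversion of C. Extent ξ = 0.5X.
At extent ξ: n_C = 1 − X; n_B = 1.5X; n_I = 4.46 (inert).
Summing: n_T = 5.46 + 0.5X.
Kp = p_B^3 / (p_C^2) with p_i = (n_i/n_T)·P.
At X = 0.394: the mole-fraction product g(X) = Π y_i^ν_i = 0.09936. Since Kp = g(X)·P^{1}, P = (Kp/g)^(1/1) = (0.156/0.09936)^(1/1) = 1.57 atm.

P = 1.57 atm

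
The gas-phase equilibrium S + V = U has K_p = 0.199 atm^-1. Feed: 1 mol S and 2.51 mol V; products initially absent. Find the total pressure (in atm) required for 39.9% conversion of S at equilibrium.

Take 1 mol S as basis and let X be its fractional conversion, so ξ = X.
Species balance: n_S = 1 − X; n_V = 2.51 − X; n_U = X.
Summing: n_T = 3.51 − X.
K_p = p_U / (p_S p_V) with p_i = (n_i/n_T)·P.
At X = 0.399: the mole-fraction product g(X) = Π y_i^ν_i = 0.9784. Since K_p = g(X)·P^{-1}, P = (g/K_p)^(1/1) = (0.9784/0.199)^(1/1) = 4.92 atm.

P = 4.92 atm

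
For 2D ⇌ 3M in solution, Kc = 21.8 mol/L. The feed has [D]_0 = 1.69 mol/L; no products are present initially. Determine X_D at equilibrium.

Let X = conversion of D; extent ξ = 1.69X/2 mol/L.
Concentrations: [D] = 1.69 − 1.69X; [M] = 2.54X.
Kc = [M]^3 / ([D]^2).
Setting equal to 21.8 and solving for X on (0,1) gives X = 0.700.

X = 0.700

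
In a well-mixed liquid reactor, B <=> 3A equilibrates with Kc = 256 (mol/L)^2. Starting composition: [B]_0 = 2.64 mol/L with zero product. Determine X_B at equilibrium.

Let X = conversion of B; extent ξ = 2.64·X mol/L.
Concentrations: [B] = 2.64 − 2.64X; [A] = 7.92X.
Kc = [A]^3 / ([B]).
Equating to 256 (mol/L)^2: the physical root is X = 0.723.

X = 0.723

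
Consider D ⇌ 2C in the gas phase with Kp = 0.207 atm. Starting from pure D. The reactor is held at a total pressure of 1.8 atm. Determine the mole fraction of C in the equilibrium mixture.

Take 1 mol D as basis and let X be its fractional conversion, so ξ = X.
Mole table: n_D = 1 − X; n_C = 2X.
Total moles n_T = 1 + X.
Mole fractions y_i = n_i/n_T; Kp = p_C^2 / (p_D) with p_i = y_i·P.
This yields a degree-2 equation in X; solving on (0,1), X = 0.167.
Then n_C = 0.334, n_T = 1.17, so y_C = 0.286.

y_C = 0.286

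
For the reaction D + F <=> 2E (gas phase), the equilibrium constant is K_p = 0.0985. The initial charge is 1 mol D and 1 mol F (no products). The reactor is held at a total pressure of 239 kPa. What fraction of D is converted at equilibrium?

X = 0.136

Let X = conversion of D (basis 1 mol D); extent of reaction ξ = X.
Species balance: n_D = 1 − X; n_F = 1 − X; n_E = 2X.
n_T stays at 2 (no change in mole number).
y_i = n_i/n_T, p_i = y_i·P. K_p = p_E^2 / (p_D p_F).
This yields a degree-2 equation in X; solving on (0,1), X = 0.136.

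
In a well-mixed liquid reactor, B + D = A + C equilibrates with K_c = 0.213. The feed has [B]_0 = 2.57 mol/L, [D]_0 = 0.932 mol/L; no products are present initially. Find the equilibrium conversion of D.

Let X = conversion of D; extent ξ = 0.932·X mol/L.
Concentrations: [B] = 2.57 − 0.932X; [D] = 0.932 − 0.932X; [A] = 0.932X; [C] = 0.932X.
K_c = [A] [C] / ([B] [D]).
Solving K_c = 0.213 for X ∈ (0,1): X = 0.494.

X = 0.494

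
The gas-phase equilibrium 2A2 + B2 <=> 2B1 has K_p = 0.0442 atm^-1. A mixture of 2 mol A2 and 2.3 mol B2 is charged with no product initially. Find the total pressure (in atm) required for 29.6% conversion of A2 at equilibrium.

Take 2 mol A2 as basis and let X be its fractional conversion, so ξ = X.
At extent ξ: n_A2 = 2 − 2X; n_B2 = 2.3 − X; n_B1 = 2X.
Total moles n_T = 4.3 − X.
K_p = p_B1^2 / (p_A2^2 p_B2) with p_i = (n_i/n_T)·P.
At X = 0.296: the mole-fraction product g(X) = Π y_i^ν_i = 0.3532. Since K_p = g(X)·P^{-1}, P = (g/K_p)^(1/1) = (0.3532/0.0442)^(1/1) = 7.99 atm.

P = 7.99 atm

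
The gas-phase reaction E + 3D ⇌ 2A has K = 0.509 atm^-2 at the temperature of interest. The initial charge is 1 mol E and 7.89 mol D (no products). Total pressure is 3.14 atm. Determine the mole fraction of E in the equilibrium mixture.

y_E = 0.025

Basis: 1 mol E initially; let X = conversion of E. Extent ξ = X.
Mole table: n_E = 1 − X; n_D = 7.89 − 3X; n_A = 2X.
n_T = Σnᵢ = 8.89 − 2X.
Mole fractions y_i = n_i/n_T; K = p_A^2 / (p_E p_D^3) with p_i = y_i·P.
Setting this equal to 0.509 atm^-2 and taking the physical root (0 < X < 1) gives X = 0.822.
Then n_E = 0.178, n_T = 7.25, so y_E = 0.025.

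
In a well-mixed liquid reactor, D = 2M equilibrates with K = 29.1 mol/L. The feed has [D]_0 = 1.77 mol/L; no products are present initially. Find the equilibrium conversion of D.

Let X = conversion of D; extent ξ = 1.77·X mol/L.
Concentrations: [D] = 1.77 − 1.77X; [M] = 3.54X.
K = [M]^2 / ([D]).
This equals 29.1 at X = 0.832 (the root in 0 < X < 1).

X = 0.832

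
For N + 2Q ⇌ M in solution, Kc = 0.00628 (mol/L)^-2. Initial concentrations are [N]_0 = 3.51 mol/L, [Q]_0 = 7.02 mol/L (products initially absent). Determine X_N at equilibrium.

Let X = conversion of N; extent ξ = 3.51·X mol/L.
Concentrations: [N] = 3.51 − 3.51X; [Q] = 7.02 − 7.02X; [M] = 3.51X.
Kc = [M] / ([N] [Q]^2).
This equals 0.00628 at X = 0.174 (the root in 0 < X < 1).

X = 0.174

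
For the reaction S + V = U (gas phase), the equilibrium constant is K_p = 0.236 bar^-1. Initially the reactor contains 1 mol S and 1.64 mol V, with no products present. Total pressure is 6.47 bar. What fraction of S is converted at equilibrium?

Let X = conversion of S (basis 1 mol S); extent of reaction ξ = X.
Species balance: n_S = 1 − X; n_V = 1.64 − X; n_U = X.
Summing: n_T = 2.64 − X.
With p_i = (n_i/n_T)P, K_p = p_U / (p_S p_V).
This yields a degree-2 equation in X; solving on (0,1), X = 0.453.

X = 0.453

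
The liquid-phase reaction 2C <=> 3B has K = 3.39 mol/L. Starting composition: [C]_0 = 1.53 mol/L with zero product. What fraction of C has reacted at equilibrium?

Let X = conversion of C; extent ξ = 1.53X/2 mol/L.
Concentrations: [C] = 1.53 − 1.53X; [B] = 2.29X.
K = [B]^3 / ([C]^2).
Solving K = 3.39 for X ∈ (0,1): X = 0.527.

X = 0.527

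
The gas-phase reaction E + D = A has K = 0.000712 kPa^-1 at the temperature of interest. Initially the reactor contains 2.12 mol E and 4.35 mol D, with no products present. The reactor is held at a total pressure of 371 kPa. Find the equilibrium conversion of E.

X = 0.148

Take 2.12 mol E as basis and let X be its fractional conversion, so ξ = 2.12X.
Moles: n_E = 2.12 − 2.12X; n_D = 4.35 − 2.12X; n_A = 2.12X.
Total moles n_T = 6.47 − 2.12X.
With p_i = (n_i/n_T)P, K = p_A / (p_E p_D).
Setting this equal to 0.000712 kPa^-1 and taking the physical root (0 < X < 1) gives X = 0.148.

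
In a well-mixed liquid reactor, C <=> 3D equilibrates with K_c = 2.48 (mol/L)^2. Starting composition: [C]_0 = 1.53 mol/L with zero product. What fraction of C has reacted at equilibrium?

Let X = conversion of C; extent ξ = 1.53·X mol/L.
Concentrations: [C] = 1.53 − 1.53X; [D] = 4.59X.
K_c = [D]^3 / ([C]).
Setting equal to 2.48 and solving for X on (0,1) gives X = 0.302.

X = 0.302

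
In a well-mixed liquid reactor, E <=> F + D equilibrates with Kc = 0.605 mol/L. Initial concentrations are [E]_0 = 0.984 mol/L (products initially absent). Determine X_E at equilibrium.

X = 0.535

Let X = conversion of E; extent ξ = 0.984·X mol/L.
Concentrations: [E] = 0.984 − 0.984X; [F] = 0.984X; [D] = 0.984X.
Kc = [F] [D] / ([E]).
Setting equal to 0.605 and solving for X on (0,1) gives X = 0.535.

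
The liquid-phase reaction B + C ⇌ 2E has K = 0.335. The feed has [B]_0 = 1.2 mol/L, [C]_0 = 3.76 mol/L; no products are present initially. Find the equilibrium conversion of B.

X = 0.379

Let X = conversion of B; extent ξ = 1.2·X mol/L.
Concentrations: [B] = 1.2 − 1.2X; [C] = 3.76 − 1.2X; [E] = 2.4X.
K = [E]^2 / ([B] [C]).
Equating to 0.335: the physical root is X = 0.379.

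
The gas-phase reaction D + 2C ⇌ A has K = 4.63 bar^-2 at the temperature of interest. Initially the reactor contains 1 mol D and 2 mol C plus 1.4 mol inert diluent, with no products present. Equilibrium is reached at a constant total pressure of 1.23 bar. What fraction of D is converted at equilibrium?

X = 0.424

Take 1 mol D as basis and let X be its fractional conversion, so ξ = X.
Moles: n_D = 1 − X; n_C = 2 − 2X; n_A = X; n_I = 1.4 (inert).
n_T = Σnᵢ = 4.4 − 2X.
Mole fractions y_i = n_i/n_T; K = p_A / (p_D p_C^2) with p_i = y_i·P.
This yields a degree-3 equation in X; solving on (0,1), X = 0.424.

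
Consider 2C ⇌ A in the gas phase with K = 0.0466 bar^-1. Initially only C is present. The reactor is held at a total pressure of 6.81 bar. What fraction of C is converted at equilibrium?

Let X = conversion of C (basis 1 mol C); extent of reaction ξ = 0.5X.
Moles: n_C = 1 − X; n_A = 0.5X.
Summing: n_T = 1 − 0.5X.
Mole fractions y_i = n_i/n_T; K = p_A / (p_C^2) with p_i = y_i·P.
Substituting and setting equal to 0.0466 bar^-1 gives a polynomial in X; the root in (0,1) is X = 0.336.

X = 0.336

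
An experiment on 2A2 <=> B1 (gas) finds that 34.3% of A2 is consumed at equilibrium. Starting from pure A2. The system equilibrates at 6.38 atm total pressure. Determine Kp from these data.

Take 1 mol A2 as basis and let X be its fractional conversion, so ξ = 0.5X.
Moles: n_A2 = 1 − X; n_B1 = 0.5X.
Total moles n_T = 1 − 0.5X.
At X = 0.343: n_A2 = 0.657, n_B1 = 0.172, n_T = 0.829.
p_i = (n_i/n_T)·P. Kp = p_B1 / (p_A2^2) = 0.0516 atm^-1.

Kp = 0.0516 atm^-1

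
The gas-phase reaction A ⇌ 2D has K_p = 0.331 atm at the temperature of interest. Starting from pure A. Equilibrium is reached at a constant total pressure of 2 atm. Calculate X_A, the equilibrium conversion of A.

Let X = conversion of A (basis 1 mol A); extent of reaction ξ = X.
At extent ξ: n_A = 1 − X; n_D = 2X.
n_T = Σnᵢ = 1 + X.
With p_i = (n_i/n_T)P, K_p = p_D^2 / (p_A).
This yields a degree-2 equation in X; solving on (0,1), X = 0.199.

X = 0.199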